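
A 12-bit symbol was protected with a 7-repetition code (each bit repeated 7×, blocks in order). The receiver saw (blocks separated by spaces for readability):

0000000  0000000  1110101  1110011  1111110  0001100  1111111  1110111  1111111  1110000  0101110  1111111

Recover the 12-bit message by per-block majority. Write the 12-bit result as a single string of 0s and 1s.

001110111011

Block 1 (0000000): 0 ones → 0
Block 2 (0000000): 0 ones → 0
Block 3 (1110101): 5 ones → 1
Block 4 (1110011): 5 ones → 1
Block 5 (1111110): 6 ones → 1
Block 6 (0001100): 2 ones → 0
Block 7 (1111111): 7 ones → 1
Block 8 (1110111): 6 ones → 1
Block 9 (1111111): 7 ones → 1
Block 10 (1110000): 3 ones → 0
Block 11 (0101110): 4 ones → 1
Block 12 (1111111): 7 ones → 1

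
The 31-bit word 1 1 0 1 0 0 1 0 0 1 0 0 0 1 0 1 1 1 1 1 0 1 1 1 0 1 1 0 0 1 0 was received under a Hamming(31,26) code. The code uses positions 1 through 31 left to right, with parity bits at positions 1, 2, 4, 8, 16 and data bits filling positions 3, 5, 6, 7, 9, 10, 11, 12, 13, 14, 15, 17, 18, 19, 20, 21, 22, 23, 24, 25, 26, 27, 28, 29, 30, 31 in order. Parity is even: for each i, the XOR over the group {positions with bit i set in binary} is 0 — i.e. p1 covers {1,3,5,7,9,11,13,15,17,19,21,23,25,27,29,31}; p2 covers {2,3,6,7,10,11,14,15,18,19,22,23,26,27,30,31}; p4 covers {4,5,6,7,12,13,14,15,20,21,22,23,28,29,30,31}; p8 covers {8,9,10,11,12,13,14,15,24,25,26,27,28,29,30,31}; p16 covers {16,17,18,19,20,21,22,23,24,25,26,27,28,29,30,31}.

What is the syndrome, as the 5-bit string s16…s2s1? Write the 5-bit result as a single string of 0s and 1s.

s1 (pos 1,3,5,7,9,11,13,15,17,19,21,23,25,27,29,31): 1⊕0⊕0⊕1⊕0⊕0⊕0⊕0⊕1⊕1⊕0⊕1⊕0⊕1⊕0⊕0 = 0
s2 (pos 2,3,6,7,10,11,14,15,18,19,22,23,26,27,30,31): 1⊕0⊕0⊕1⊕1⊕0⊕1⊕0⊕1⊕1⊕1⊕1⊕1⊕1⊕1⊕0 = 1
s4 (pos 4,5,6,7,12,13,14,15,20,21,22,23,28,29,30,31): 1⊕0⊕0⊕1⊕0⊕0⊕1⊕0⊕1⊕0⊕1⊕1⊕0⊕0⊕1⊕0 = 1
s8 (pos 8,9,10,11,12,13,14,15,24,25,26,27,28,29,30,31): 0⊕0⊕1⊕0⊕0⊕0⊕1⊕0⊕1⊕0⊕1⊕1⊕0⊕0⊕1⊕0 = 0
s16 (pos 16,17,18,19,20,21,22,23,24,25,26,27,28,29,30,31): 1⊕1⊕1⊕1⊕1⊕0⊕1⊕1⊕1⊕0⊕1⊕1⊕0⊕0⊕1⊕0 = 1
Syndrome s16…s1 = 10110 → error at position 22.

10110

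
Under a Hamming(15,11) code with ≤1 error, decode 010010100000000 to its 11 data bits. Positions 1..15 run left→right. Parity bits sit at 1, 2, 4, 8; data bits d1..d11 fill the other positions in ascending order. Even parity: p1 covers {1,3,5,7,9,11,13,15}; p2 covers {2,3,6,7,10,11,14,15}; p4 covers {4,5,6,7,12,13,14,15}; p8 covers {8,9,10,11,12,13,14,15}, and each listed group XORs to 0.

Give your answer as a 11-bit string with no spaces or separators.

01010000000

s1 (pos 1,3,5,7,9,11,13,15): 0⊕0⊕1⊕1⊕0⊕0⊕0⊕0 = 0
s2 (pos 2,3,6,7,10,11,14,15): 1⊕0⊕0⊕1⊕0⊕0⊕0⊕0 = 0
s4 (pos 4,5,6,7,12,13,14,15): 0⊕1⊕0⊕1⊕0⊕0⊕0⊕0 = 0
s8 (pos 8,9,10,11,12,13,14,15): 0⊕0⊕0⊕0⊕0⊕0⊕0⊕0 = 0
Syndrome s8…s1 = 0000 → no error.
Read data bits from positions 3,5,6,7,9,10,11,12,13,14,15: 01010000000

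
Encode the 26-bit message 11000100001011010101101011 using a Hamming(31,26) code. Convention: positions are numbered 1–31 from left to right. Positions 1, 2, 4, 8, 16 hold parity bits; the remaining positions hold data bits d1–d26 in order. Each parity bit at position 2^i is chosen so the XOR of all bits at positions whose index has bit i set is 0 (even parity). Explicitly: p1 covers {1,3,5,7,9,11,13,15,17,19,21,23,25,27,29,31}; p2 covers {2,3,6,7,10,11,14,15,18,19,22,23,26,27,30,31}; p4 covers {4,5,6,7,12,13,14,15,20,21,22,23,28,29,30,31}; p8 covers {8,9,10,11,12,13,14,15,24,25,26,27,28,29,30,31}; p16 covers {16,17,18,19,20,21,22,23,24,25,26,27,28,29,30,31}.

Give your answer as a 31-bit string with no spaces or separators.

Place data at non-parity positions: p1 p2 1 p4 1 0 0 p8 0 1 0 0 0 0 1 p16 0 1 1 0 1 0 1 0 1 1 0 1 0 1 1
p1 (pos 1,3,5,7,9,11,13,15,17,19,21,23,25,27,29,31): XOR of data positions = 1⊕1⊕0⊕0⊕0⊕0⊕1⊕0⊕1⊕1⊕1⊕1⊕0⊕0⊕1 = 0
p2 (pos 2,3,6,7,10,11,14,15,18,19,22,23,26,27,30,31): XOR of data positions = 1⊕0⊕0⊕1⊕0⊕0⊕1⊕1⊕1⊕0⊕1⊕1⊕0⊕1⊕1 = 1
p4 (pos 4,5,6,7,12,13,14,15,20,21,22,23,28,29,30,31): XOR of data positions = 1⊕0⊕0⊕0⊕0⊕0⊕1⊕0⊕1⊕0⊕1⊕1⊕0⊕1⊕1 = 1
p8 (pos 8,9,10,11,12,13,14,15,24,25,26,27,28,29,30,31): XOR of data positions = 0⊕1⊕0⊕0⊕0⊕0⊕1⊕0⊕1⊕1⊕0⊕1⊕0⊕1⊕1 = 1
p16 (pos 16,17,18,19,20,21,22,23,24,25,26,27,28,29,30,31): XOR of data positions = 0⊕1⊕1⊕0⊕1⊕0⊕1⊕0⊕1⊕1⊕0⊕1⊕0⊕1⊕1 = 1
Codeword: 0111100101000011011010101101011

0111100101000011011010101101011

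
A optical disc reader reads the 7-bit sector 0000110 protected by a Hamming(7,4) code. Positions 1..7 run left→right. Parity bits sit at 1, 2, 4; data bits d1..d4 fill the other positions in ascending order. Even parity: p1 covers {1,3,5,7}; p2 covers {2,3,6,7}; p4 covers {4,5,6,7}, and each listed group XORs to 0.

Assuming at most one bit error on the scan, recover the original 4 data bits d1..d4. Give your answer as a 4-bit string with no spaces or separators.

s1 (pos 1,3,5,7): 0⊕0⊕1⊕0 = 1
s2 (pos 2,3,6,7): 0⊕0⊕1⊕0 = 1
s4 (pos 4,5,6,7): 0⊕1⊕1⊕0 = 0
Syndrome s4…s1 = 011 → error at position 3.
Flip position 3: 0000110 → 0010110
Read data bits from positions 3,5,6,7: 1110

1110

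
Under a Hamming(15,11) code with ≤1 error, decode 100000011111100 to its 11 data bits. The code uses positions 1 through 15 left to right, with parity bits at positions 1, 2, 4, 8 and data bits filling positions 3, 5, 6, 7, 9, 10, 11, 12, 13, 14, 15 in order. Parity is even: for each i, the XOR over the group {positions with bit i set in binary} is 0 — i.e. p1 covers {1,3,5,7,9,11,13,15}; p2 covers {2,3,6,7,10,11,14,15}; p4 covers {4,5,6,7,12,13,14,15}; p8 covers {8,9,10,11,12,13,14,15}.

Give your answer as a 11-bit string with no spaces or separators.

s1 (pos 1,3,5,7,9,11,13,15): 1⊕0⊕0⊕0⊕1⊕1⊕1⊕0 = 0
s2 (pos 2,3,6,7,10,11,14,15): 0⊕0⊕0⊕0⊕1⊕1⊕0⊕0 = 0
s4 (pos 4,5,6,7,12,13,14,15): 0⊕0⊕0⊕0⊕1⊕1⊕0⊕0 = 0
s8 (pos 8,9,10,11,12,13,14,15): 1⊕1⊕1⊕1⊕1⊕1⊕0⊕0 = 0
Syndrome s8…s1 = 0000 → no error.
Read data bits from positions 3,5,6,7,9,10,11,12,13,14,15: 00001111100

00001111100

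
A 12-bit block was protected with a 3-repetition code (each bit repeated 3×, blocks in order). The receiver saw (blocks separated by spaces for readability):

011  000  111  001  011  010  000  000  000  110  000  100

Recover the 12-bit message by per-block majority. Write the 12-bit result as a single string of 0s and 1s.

Block 1 (011): 2 ones → 1
Block 2 (000): 0 ones → 0
Block 3 (111): 3 ones → 1
Block 4 (001): 1 one → 0
Block 5 (011): 2 ones → 1
Block 6 (010): 1 one → 0
Block 7 (000): 0 ones → 0
Block 8 (000): 0 ones → 0
Block 9 (000): 0 ones → 0
Block 10 (110): 2 ones → 1
Block 11 (000): 0 ones → 0
Block 12 (100): 1 one → 0

101010000100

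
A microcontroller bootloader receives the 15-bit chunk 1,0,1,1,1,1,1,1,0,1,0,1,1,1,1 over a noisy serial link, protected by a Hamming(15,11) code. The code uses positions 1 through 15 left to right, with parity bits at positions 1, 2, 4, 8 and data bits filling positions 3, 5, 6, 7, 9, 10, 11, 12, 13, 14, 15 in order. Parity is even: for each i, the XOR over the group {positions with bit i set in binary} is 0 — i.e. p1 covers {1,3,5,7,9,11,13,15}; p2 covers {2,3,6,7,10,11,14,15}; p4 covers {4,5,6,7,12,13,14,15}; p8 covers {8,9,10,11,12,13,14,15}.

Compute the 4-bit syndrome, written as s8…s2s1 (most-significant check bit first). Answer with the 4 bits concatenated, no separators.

0000

s1 (pos 1,3,5,7,9,11,13,15): 1⊕1⊕1⊕1⊕0⊕0⊕1⊕1 = 0
s2 (pos 2,3,6,7,10,11,14,15): 0⊕1⊕1⊕1⊕1⊕0⊕1⊕1 = 0
s4 (pos 4,5,6,7,12,13,14,15): 1⊕1⊕1⊕1⊕1⊕1⊕1⊕1 = 0
s8 (pos 8,9,10,11,12,13,14,15): 1⊕0⊕1⊕0⊕1⊕1⊕1⊕1 = 0
Syndrome s8…s1 = 0000 → no error.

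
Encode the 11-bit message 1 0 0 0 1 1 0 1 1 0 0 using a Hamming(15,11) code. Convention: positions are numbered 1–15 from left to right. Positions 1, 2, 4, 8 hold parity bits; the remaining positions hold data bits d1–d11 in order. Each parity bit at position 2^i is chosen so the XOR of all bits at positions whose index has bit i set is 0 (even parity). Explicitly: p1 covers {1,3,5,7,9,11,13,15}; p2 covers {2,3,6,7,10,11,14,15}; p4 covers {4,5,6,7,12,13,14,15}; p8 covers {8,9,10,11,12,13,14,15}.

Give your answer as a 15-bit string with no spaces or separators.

101000001101100

Place data at non-parity positions: p1 p2 1 p4 0 0 0 p8 1 1 0 1 1 0 0
p1 (pos 1,3,5,7,9,11,13,15): XOR of data positions = 1⊕0⊕0⊕1⊕0⊕1⊕0 = 1
p2 (pos 2,3,6,7,10,11,14,15): XOR of data positions = 1⊕0⊕0⊕1⊕0⊕0⊕0 = 0
p4 (pos 4,5,6,7,12,13,14,15): XOR of data positions = 0⊕0⊕0⊕1⊕1⊕0⊕0 = 0
p8 (pos 8,9,10,11,12,13,14,15): XOR of data positions = 1⊕1⊕0⊕1⊕1⊕0⊕0 = 0
Codeword: 101000001101100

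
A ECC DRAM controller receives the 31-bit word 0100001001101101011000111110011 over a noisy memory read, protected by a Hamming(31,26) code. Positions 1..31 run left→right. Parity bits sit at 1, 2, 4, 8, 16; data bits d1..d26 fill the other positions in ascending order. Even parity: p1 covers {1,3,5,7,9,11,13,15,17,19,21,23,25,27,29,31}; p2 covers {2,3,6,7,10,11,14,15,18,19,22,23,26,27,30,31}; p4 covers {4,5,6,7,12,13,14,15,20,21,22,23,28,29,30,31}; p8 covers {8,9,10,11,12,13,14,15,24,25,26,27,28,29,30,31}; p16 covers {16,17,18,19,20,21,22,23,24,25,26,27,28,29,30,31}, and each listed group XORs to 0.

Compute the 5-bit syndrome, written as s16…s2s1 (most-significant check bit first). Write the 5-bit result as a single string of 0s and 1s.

s1 (pos 1,3,5,7,9,11,13,15,17,19,21,23,25,27,29,31): 0⊕0⊕0⊕1⊕0⊕1⊕1⊕0⊕0⊕1⊕0⊕1⊕1⊕1⊕0⊕1 = 0
s2 (pos 2,3,6,7,10,11,14,15,18,19,22,23,26,27,30,31): 1⊕0⊕0⊕1⊕1⊕1⊕1⊕0⊕1⊕1⊕0⊕1⊕1⊕1⊕1⊕1 = 0
s4 (pos 4,5,6,7,12,13,14,15,20,21,22,23,28,29,30,31): 0⊕0⊕0⊕1⊕0⊕1⊕1⊕0⊕0⊕0⊕0⊕1⊕0⊕0⊕1⊕1 = 0
s8 (pos 8,9,10,11,12,13,14,15,24,25,26,27,28,29,30,31): 0⊕0⊕1⊕1⊕0⊕1⊕1⊕0⊕1⊕1⊕1⊕1⊕0⊕0⊕1⊕1 = 0
s16 (pos 16,17,18,19,20,21,22,23,24,25,26,27,28,29,30,31): 1⊕0⊕1⊕1⊕0⊕0⊕0⊕1⊕1⊕1⊕1⊕1⊕0⊕0⊕1⊕1 = 0
Syndrome s16…s1 = 00000 → no error.

00000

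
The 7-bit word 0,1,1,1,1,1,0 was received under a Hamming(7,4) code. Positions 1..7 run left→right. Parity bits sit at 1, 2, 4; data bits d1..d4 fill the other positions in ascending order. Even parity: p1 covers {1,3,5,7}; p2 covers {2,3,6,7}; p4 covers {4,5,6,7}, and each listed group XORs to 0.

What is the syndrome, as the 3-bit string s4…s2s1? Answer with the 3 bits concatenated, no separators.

s1 (pos 1,3,5,7): 0⊕1⊕1⊕0 = 0
s2 (pos 2,3,6,7): 1⊕1⊕1⊕0 = 1
s4 (pos 4,5,6,7): 1⊕1⊕1⊕0 = 1
Syndrome s4…s1 = 110 → error at position 6.

110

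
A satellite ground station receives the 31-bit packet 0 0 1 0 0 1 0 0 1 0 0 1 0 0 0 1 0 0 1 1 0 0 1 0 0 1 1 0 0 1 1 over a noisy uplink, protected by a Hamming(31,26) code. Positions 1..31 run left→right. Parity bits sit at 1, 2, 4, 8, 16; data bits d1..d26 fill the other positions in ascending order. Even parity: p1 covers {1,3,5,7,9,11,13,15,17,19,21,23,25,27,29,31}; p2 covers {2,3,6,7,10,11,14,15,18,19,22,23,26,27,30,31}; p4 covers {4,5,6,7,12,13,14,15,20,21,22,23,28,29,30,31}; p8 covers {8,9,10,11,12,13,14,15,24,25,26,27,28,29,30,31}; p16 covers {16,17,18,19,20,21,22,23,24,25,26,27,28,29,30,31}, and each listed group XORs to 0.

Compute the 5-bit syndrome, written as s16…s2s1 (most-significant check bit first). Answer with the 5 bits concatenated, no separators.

00000

s1 (pos 1,3,5,7,9,11,13,15,17,19,21,23,25,27,29,31): 0⊕1⊕0⊕0⊕1⊕0⊕0⊕0⊕0⊕1⊕0⊕1⊕0⊕1⊕0⊕1 = 0
s2 (pos 2,3,6,7,10,11,14,15,18,19,22,23,26,27,30,31): 0⊕1⊕1⊕0⊕0⊕0⊕0⊕0⊕0⊕1⊕0⊕1⊕1⊕1⊕1⊕1 = 0
s4 (pos 4,5,6,7,12,13,14,15,20,21,22,23,28,29,30,31): 0⊕0⊕1⊕0⊕1⊕0⊕0⊕0⊕1⊕0⊕0⊕1⊕0⊕0⊕1⊕1 = 0
s8 (pos 8,9,10,11,12,13,14,15,24,25,26,27,28,29,30,31): 0⊕1⊕0⊕0⊕1⊕0⊕0⊕0⊕0⊕0⊕1⊕1⊕0⊕0⊕1⊕1 = 0
s16 (pos 16,17,18,19,20,21,22,23,24,25,26,27,28,29,30,31): 1⊕0⊕0⊕1⊕1⊕0⊕0⊕1⊕0⊕0⊕1⊕1⊕0⊕0⊕1⊕1 = 0
Syndrome s16…s1 = 00000 → no error.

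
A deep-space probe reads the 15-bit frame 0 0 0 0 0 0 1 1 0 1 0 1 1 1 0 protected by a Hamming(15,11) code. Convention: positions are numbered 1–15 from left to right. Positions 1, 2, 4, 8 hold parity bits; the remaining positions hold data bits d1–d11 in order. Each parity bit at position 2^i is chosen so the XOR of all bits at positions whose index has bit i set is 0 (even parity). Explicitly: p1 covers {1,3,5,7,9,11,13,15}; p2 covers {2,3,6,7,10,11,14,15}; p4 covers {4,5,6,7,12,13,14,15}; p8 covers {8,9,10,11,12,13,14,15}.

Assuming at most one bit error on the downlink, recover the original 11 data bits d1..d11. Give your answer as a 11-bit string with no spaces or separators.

s1 (pos 1,3,5,7,9,11,13,15): 0⊕0⊕0⊕1⊕0⊕0⊕1⊕0 = 0
s2 (pos 2,3,6,7,10,11,14,15): 0⊕0⊕0⊕1⊕1⊕0⊕1⊕0 = 1
s4 (pos 4,5,6,7,12,13,14,15): 0⊕0⊕0⊕1⊕1⊕1⊕1⊕0 = 0
s8 (pos 8,9,10,11,12,13,14,15): 1⊕0⊕1⊕0⊕1⊕1⊕1⊕0 = 1
Syndrome s8…s1 = 1010 → error at position 10.
Flip position 10: 000000110101110 → 000000110001110
Read data bits from positions 3,5,6,7,9,10,11,12,13,14,15: 00010001110

00010001110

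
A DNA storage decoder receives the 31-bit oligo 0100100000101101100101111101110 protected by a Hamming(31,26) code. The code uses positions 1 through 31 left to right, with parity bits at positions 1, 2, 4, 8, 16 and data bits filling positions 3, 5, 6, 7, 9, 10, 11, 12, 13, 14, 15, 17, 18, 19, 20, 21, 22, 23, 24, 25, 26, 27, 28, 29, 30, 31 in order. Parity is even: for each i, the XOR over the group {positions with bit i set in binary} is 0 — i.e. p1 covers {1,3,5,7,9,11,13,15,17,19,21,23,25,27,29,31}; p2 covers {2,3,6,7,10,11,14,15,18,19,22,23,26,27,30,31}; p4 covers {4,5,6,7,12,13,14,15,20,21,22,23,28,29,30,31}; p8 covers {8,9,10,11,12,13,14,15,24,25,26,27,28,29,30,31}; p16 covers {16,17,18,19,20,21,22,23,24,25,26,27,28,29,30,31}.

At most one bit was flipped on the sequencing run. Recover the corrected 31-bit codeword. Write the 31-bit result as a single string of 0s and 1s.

s1 (pos 1,3,5,7,9,11,13,15,17,19,21,23,25,27,29,31): 0⊕0⊕1⊕0⊕0⊕1⊕1⊕0⊕1⊕0⊕0⊕1⊕1⊕0⊕1⊕0 = 1
s2 (pos 2,3,6,7,10,11,14,15,18,19,22,23,26,27,30,31): 1⊕0⊕0⊕0⊕0⊕1⊕1⊕0⊕0⊕0⊕1⊕1⊕1⊕0⊕1⊕0 = 1
s4 (pos 4,5,6,7,12,13,14,15,20,21,22,23,28,29,30,31): 0⊕1⊕0⊕0⊕0⊕1⊕1⊕0⊕1⊕0⊕1⊕1⊕1⊕1⊕1⊕0 = 1
s8 (pos 8,9,10,11,12,13,14,15,24,25,26,27,28,29,30,31): 0⊕0⊕0⊕1⊕0⊕1⊕1⊕0⊕1⊕1⊕1⊕0⊕1⊕1⊕1⊕0 = 1
s16 (pos 16,17,18,19,20,21,22,23,24,25,26,27,28,29,30,31): 1⊕1⊕0⊕0⊕1⊕0⊕1⊕1⊕1⊕1⊕1⊕0⊕1⊕1⊕1⊕0 = 1
Syndrome s16…s1 = 11111 → error at position 31.
Flip position 31: 0100100000101101100101111101110 → 0100100000101101100101111101111

0100100000101101100101111101111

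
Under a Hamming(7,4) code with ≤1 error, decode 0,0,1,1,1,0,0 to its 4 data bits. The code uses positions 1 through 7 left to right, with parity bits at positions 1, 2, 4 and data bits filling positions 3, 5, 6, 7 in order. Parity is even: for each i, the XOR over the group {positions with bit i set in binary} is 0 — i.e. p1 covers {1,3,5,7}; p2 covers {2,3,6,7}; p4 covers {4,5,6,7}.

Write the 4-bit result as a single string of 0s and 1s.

s1 (pos 1,3,5,7): 0⊕1⊕1⊕0 = 0
s2 (pos 2,3,6,7): 0⊕1⊕0⊕0 = 1
s4 (pos 4,5,6,7): 1⊕1⊕0⊕0 = 0
Syndrome s4…s1 = 010 → error at position 2.
Flip position 2: 0011100 → 0111100
Read data bits from positions 3,5,6,7: 1100

1100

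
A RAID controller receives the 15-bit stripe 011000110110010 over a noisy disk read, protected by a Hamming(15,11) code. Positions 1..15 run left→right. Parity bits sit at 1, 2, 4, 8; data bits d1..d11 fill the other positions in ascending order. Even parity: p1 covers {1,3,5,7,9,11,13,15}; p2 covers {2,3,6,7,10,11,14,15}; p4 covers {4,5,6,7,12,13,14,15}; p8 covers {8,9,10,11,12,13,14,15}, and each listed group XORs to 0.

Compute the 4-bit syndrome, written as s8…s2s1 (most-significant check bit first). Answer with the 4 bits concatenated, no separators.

s1 (pos 1,3,5,7,9,11,13,15): 0⊕1⊕0⊕1⊕0⊕1⊕0⊕0 = 1
s2 (pos 2,3,6,7,10,11,14,15): 1⊕1⊕0⊕1⊕1⊕1⊕1⊕0 = 0
s4 (pos 4,5,6,7,12,13,14,15): 0⊕0⊕0⊕1⊕0⊕0⊕1⊕0 = 0
s8 (pos 8,9,10,11,12,13,14,15): 1⊕0⊕1⊕1⊕0⊕0⊕1⊕0 = 0
Syndrome s8…s1 = 0001 → error at position 1.

0001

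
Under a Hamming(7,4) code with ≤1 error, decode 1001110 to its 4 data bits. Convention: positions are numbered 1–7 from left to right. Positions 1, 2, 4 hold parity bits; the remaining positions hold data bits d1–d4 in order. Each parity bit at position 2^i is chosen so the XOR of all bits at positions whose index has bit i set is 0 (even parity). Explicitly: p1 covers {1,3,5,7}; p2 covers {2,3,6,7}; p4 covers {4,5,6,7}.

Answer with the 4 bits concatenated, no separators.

s1 (pos 1,3,5,7): 1⊕0⊕1⊕0 = 0
s2 (pos 2,3,6,7): 0⊕0⊕1⊕0 = 1
s4 (pos 4,5,6,7): 1⊕1⊕1⊕0 = 1
Syndrome s4…s1 = 110 → error at position 6.
Flip position 6: 1001110 → 1001100
Read data bits from positions 3,5,6,7: 0100

0100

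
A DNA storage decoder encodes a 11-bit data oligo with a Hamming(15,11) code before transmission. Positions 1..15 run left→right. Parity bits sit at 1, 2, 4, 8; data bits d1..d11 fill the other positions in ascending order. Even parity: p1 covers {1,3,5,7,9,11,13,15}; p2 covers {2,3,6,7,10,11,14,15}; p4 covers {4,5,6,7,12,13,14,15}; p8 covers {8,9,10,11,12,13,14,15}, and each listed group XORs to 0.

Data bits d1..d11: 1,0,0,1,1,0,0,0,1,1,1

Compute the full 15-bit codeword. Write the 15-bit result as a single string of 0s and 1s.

101000101000111

Place data at non-parity positions: p1 p2 1 p4 0 0 1 p8 1 0 0 0 1 1 1
p1 (pos 1,3,5,7,9,11,13,15): XOR of data positions = 1⊕0⊕1⊕1⊕0⊕1⊕1 = 1
p2 (pos 2,3,6,7,10,11,14,15): XOR of data positions = 1⊕0⊕1⊕0⊕0⊕1⊕1 = 0
p4 (pos 4,5,6,7,12,13,14,15): XOR of data positions = 0⊕0⊕1⊕0⊕1⊕1⊕1 = 0
p8 (pos 8,9,10,11,12,13,14,15): XOR of data positions = 1⊕0⊕0⊕0⊕1⊕1⊕1 = 0
Codeword: 101000101000111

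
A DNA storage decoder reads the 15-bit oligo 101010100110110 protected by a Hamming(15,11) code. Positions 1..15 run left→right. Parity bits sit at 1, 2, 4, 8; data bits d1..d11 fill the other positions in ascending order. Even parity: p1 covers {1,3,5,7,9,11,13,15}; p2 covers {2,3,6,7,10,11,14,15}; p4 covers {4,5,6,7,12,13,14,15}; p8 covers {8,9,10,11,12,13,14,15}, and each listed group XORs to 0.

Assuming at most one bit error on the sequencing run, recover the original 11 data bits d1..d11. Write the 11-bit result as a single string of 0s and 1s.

s1 (pos 1,3,5,7,9,11,13,15): 1⊕1⊕1⊕1⊕0⊕1⊕1⊕0 = 0
s2 (pos 2,3,6,7,10,11,14,15): 0⊕1⊕0⊕1⊕1⊕1⊕1⊕0 = 1
s4 (pos 4,5,6,7,12,13,14,15): 0⊕1⊕0⊕1⊕0⊕1⊕1⊕0 = 0
s8 (pos 8,9,10,11,12,13,14,15): 0⊕0⊕1⊕1⊕0⊕1⊕1⊕0 = 0
Syndrome s8…s1 = 0010 → error at position 2.
Flip position 2: 101010100110110 → 111010100110110
Read data bits from positions 3,5,6,7,9,10,11,12,13,14,15: 11010110110

11010110110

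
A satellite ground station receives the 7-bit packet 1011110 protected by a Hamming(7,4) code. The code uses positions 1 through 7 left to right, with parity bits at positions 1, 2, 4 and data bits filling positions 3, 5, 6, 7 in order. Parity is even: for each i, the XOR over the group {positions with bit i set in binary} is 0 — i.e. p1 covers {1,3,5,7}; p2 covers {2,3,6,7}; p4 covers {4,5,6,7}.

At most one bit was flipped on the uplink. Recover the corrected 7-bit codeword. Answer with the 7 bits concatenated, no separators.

1011010

s1 (pos 1,3,5,7): 1⊕1⊕1⊕0 = 1
s2 (pos 2,3,6,7): 0⊕1⊕1⊕0 = 0
s4 (pos 4,5,6,7): 1⊕1⊕1⊕0 = 1
Syndrome s4…s1 = 101 → error at position 5.
Flip position 5: 1011110 → 1011010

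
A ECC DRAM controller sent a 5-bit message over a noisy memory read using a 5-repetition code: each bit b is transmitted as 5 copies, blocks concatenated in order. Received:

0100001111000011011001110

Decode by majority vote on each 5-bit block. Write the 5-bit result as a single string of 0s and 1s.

Block 1 (01000): 1 one → 0
Block 2 (01111): 4 ones → 1
Block 3 (00001): 1 one → 0
Block 4 (10110): 3 ones → 1
Block 5 (01110): 3 ones → 1

01011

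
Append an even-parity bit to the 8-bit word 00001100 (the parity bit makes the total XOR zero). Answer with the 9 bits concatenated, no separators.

XOR of the 8 data bits: 0⊕0⊕0⊕0⊕1⊕1⊕0⊕0 = 0
Parity bit = 0 (so all 9 bits XOR to 0).

000011000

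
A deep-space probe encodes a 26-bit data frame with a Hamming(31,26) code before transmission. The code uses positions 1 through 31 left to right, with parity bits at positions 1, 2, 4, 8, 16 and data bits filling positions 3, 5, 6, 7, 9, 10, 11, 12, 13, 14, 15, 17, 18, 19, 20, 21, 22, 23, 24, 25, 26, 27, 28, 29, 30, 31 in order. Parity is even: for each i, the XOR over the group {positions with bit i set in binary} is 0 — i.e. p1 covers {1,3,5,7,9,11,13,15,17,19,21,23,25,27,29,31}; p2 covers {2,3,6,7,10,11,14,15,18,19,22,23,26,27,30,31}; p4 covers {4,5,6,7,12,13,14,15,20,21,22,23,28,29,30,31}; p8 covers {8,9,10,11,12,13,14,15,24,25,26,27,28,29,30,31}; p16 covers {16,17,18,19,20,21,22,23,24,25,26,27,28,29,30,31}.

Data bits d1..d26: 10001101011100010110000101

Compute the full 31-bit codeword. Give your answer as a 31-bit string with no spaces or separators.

0011000011010110100010110000101

Place data at non-parity positions: p1 p2 1 p4 0 0 0 p8 1 1 0 1 0 1 1 p16 1 0 0 0 1 0 1 1 0 0 0 0 1 0 1
p1 (pos 1,3,5,7,9,11,13,15,17,19,21,23,25,27,29,31): XOR of data positions = 1⊕0⊕0⊕1⊕0⊕0⊕1⊕1⊕0⊕1⊕1⊕0⊕0⊕1⊕1 = 0
p2 (pos 2,3,6,7,10,11,14,15,18,19,22,23,26,27,30,31): XOR of data positions = 1⊕0⊕0⊕1⊕0⊕1⊕1⊕0⊕0⊕0⊕1⊕0⊕0⊕0⊕1 = 0
p4 (pos 4,5,6,7,12,13,14,15,20,21,22,23,28,29,30,31): XOR of data positions = 0⊕0⊕0⊕1⊕0⊕1⊕1⊕0⊕1⊕0⊕1⊕0⊕1⊕0⊕1 = 1
p8 (pos 8,9,10,11,12,13,14,15,24,25,26,27,28,29,30,31): XOR of data positions = 1⊕1⊕0⊕1⊕0⊕1⊕1⊕1⊕0⊕0⊕0⊕0⊕1⊕0⊕1 = 0
p16 (pos 16,17,18,19,20,21,22,23,24,25,26,27,28,29,30,31): XOR of data positions = 1⊕0⊕0⊕0⊕1⊕0⊕1⊕1⊕0⊕0⊕0⊕0⊕1⊕0⊕1 = 0
Codeword: 0011000011010110100010110000101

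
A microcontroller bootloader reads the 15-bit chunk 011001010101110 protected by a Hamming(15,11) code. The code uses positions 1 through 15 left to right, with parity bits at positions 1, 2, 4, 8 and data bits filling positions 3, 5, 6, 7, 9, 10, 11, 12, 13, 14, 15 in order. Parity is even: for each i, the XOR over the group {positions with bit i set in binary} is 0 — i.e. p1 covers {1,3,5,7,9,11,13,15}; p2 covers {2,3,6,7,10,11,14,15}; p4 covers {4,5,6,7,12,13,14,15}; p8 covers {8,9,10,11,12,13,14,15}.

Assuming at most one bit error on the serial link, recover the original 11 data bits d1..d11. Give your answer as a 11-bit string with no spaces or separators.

10100001110

s1 (pos 1,3,5,7,9,11,13,15): 0⊕1⊕0⊕0⊕0⊕0⊕1⊕0 = 0
s2 (pos 2,3,6,7,10,11,14,15): 1⊕1⊕1⊕0⊕1⊕0⊕1⊕0 = 1
s4 (pos 4,5,6,7,12,13,14,15): 0⊕0⊕1⊕0⊕1⊕1⊕1⊕0 = 0
s8 (pos 8,9,10,11,12,13,14,15): 1⊕0⊕1⊕0⊕1⊕1⊕1⊕0 = 1
Syndrome s8…s1 = 1010 → error at position 10.
Flip position 10: 011001010101110 → 011001010001110
Read data bits from positions 3,5,6,7,9,10,11,12,13,14,15: 10100001110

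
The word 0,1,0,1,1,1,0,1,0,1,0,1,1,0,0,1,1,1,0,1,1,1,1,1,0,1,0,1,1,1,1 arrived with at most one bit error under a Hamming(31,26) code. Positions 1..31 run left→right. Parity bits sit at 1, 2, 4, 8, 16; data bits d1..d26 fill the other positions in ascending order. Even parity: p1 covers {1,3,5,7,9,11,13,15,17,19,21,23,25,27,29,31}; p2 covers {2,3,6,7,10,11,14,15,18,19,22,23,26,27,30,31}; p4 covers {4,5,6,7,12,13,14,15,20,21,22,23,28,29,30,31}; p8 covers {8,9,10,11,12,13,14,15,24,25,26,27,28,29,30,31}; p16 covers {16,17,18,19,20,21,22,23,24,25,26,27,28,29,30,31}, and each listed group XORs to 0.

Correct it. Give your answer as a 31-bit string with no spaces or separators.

0101110101011001110111010101111

s1 (pos 1,3,5,7,9,11,13,15,17,19,21,23,25,27,29,31): 0⊕0⊕1⊕0⊕0⊕0⊕1⊕0⊕1⊕0⊕1⊕1⊕0⊕0⊕1⊕1 = 1
s2 (pos 2,3,6,7,10,11,14,15,18,19,22,23,26,27,30,31): 1⊕0⊕1⊕0⊕1⊕0⊕0⊕0⊕1⊕0⊕1⊕1⊕1⊕0⊕1⊕1 = 1
s4 (pos 4,5,6,7,12,13,14,15,20,21,22,23,28,29,30,31): 1⊕1⊕1⊕0⊕1⊕1⊕0⊕0⊕1⊕1⊕1⊕1⊕1⊕1⊕1⊕1 = 1
s8 (pos 8,9,10,11,12,13,14,15,24,25,26,27,28,29,30,31): 1⊕0⊕1⊕0⊕1⊕1⊕0⊕0⊕1⊕0⊕1⊕0⊕1⊕1⊕1⊕1 = 0
s16 (pos 16,17,18,19,20,21,22,23,24,25,26,27,28,29,30,31): 1⊕1⊕1⊕0⊕1⊕1⊕1⊕1⊕1⊕0⊕1⊕0⊕1⊕1⊕1⊕1 = 1
Syndrome s16…s1 = 10111 → error at position 23.
Flip position 23: 0101110101011001110111110101111 → 0101110101011001110111010101111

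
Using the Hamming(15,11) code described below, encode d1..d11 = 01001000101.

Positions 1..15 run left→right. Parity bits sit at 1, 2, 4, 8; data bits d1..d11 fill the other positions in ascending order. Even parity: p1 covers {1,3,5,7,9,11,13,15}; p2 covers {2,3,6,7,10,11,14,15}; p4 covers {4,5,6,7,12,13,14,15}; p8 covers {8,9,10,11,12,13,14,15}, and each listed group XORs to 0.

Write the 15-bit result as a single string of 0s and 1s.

010110011000101

Place data at non-parity positions: p1 p2 0 p4 1 0 0 p8 1 0 0 0 1 0 1
p1 (pos 1,3,5,7,9,11,13,15): XOR of data positions = 0⊕1⊕0⊕1⊕0⊕1⊕1 = 0
p2 (pos 2,3,6,7,10,11,14,15): XOR of data positions = 0⊕0⊕0⊕0⊕0⊕0⊕1 = 1
p4 (pos 4,5,6,7,12,13,14,15): XOR of data positions = 1⊕0⊕0⊕0⊕1⊕0⊕1 = 1
p8 (pos 8,9,10,11,12,13,14,15): XOR of data positions = 1⊕0⊕0⊕0⊕1⊕0⊕1 = 1
Codeword: 010110011000101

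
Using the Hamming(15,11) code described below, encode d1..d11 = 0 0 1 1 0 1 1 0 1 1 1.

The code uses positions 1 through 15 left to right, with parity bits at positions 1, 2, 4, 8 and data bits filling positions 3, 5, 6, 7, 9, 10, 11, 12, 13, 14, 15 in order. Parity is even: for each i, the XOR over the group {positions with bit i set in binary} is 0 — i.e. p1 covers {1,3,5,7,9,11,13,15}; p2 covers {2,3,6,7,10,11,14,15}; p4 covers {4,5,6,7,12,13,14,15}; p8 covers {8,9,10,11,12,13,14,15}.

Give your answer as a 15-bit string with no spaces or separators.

000101110110111

Place data at non-parity positions: p1 p2 0 p4 0 1 1 p8 0 1 1 0 1 1 1
p1 (pos 1,3,5,7,9,11,13,15): XOR of data positions = 0⊕0⊕1⊕0⊕1⊕1⊕1 = 0
p2 (pos 2,3,6,7,10,11,14,15): XOR of data positions = 0⊕1⊕1⊕1⊕1⊕1⊕1 = 0
p4 (pos 4,5,6,7,12,13,14,15): XOR of data positions = 0⊕1⊕1⊕0⊕1⊕1⊕1 = 1
p8 (pos 8,9,10,11,12,13,14,15): XOR of data positions = 0⊕1⊕1⊕0⊕1⊕1⊕1 = 1
Codeword: 000101110110111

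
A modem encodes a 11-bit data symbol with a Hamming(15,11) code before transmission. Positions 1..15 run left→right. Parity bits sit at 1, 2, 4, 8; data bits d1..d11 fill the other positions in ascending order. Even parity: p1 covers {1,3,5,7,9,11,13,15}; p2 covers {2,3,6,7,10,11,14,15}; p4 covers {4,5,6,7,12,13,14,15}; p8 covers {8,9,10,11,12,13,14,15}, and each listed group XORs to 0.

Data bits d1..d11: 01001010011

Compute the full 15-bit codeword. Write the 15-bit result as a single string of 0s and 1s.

Place data at non-parity positions: p1 p2 0 p4 1 0 0 p8 1 0 1 0 0 1 1
p1 (pos 1,3,5,7,9,11,13,15): XOR of data positions = 0⊕1⊕0⊕1⊕1⊕0⊕1 = 0
p2 (pos 2,3,6,7,10,11,14,15): XOR of data positions = 0⊕0⊕0⊕0⊕1⊕1⊕1 = 1
p4 (pos 4,5,6,7,12,13,14,15): XOR of data positions = 1⊕0⊕0⊕0⊕0⊕1⊕1 = 1
p8 (pos 8,9,10,11,12,13,14,15): XOR of data positions = 1⊕0⊕1⊕0⊕0⊕1⊕1 = 0
Codeword: 010110001010011

010110001010011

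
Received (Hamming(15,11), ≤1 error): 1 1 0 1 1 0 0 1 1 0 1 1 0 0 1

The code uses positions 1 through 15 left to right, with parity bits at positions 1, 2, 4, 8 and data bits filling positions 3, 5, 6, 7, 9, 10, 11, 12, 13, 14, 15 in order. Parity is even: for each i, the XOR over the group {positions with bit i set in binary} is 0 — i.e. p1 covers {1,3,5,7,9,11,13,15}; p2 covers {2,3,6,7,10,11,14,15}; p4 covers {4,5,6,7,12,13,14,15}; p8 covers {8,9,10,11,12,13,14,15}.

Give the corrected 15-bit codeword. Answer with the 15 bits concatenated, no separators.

s1 (pos 1,3,5,7,9,11,13,15): 1⊕0⊕1⊕0⊕1⊕1⊕0⊕1 = 1
s2 (pos 2,3,6,7,10,11,14,15): 1⊕0⊕0⊕0⊕0⊕1⊕0⊕1 = 1
s4 (pos 4,5,6,7,12,13,14,15): 1⊕1⊕0⊕0⊕1⊕0⊕0⊕1 = 0
s8 (pos 8,9,10,11,12,13,14,15): 1⊕1⊕0⊕1⊕1⊕0⊕0⊕1 = 1
Syndrome s8…s1 = 1011 → error at position 11.
Flip position 11: 110110011011001 → 110110011001001

110110011001001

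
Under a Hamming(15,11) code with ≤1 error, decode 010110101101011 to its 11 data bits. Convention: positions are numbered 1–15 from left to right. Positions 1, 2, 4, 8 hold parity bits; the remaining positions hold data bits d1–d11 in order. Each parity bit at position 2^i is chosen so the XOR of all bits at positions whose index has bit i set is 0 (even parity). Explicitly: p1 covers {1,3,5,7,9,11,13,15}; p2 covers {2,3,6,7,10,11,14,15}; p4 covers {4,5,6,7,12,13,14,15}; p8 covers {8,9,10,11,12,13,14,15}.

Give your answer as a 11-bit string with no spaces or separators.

01011001011

s1 (pos 1,3,5,7,9,11,13,15): 0⊕0⊕1⊕1⊕1⊕0⊕0⊕1 = 0
s2 (pos 2,3,6,7,10,11,14,15): 1⊕0⊕0⊕1⊕1⊕0⊕1⊕1 = 1
s4 (pos 4,5,6,7,12,13,14,15): 1⊕1⊕0⊕1⊕1⊕0⊕1⊕1 = 0
s8 (pos 8,9,10,11,12,13,14,15): 0⊕1⊕1⊕0⊕1⊕0⊕1⊕1 = 1
Syndrome s8…s1 = 1010 → error at position 10.
Flip position 10: 010110101101011 → 010110101001011
Read data bits from positions 3,5,6,7,9,10,11,12,13,14,15: 01011001011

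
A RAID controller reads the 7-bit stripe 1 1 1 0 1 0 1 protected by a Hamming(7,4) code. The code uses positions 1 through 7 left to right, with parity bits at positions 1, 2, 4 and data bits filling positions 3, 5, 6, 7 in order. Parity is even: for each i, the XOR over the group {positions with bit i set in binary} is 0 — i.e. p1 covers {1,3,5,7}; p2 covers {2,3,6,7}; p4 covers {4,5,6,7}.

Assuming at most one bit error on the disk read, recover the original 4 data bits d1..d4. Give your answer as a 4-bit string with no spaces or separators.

s1 (pos 1,3,5,7): 1⊕1⊕1⊕1 = 0
s2 (pos 2,3,6,7): 1⊕1⊕0⊕1 = 1
s4 (pos 4,5,6,7): 0⊕1⊕0⊕1 = 0
Syndrome s4…s1 = 010 → error at position 2.
Flip position 2: 1110101 → 1010101
Read data bits from positions 3,5,6,7: 1101

1101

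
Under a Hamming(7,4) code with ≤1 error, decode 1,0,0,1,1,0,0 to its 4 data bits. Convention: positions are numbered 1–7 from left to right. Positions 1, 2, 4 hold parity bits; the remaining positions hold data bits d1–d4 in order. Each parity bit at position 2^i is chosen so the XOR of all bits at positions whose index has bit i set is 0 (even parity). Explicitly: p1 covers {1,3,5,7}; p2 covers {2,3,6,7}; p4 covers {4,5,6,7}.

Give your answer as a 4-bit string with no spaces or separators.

s1 (pos 1,3,5,7): 1⊕0⊕1⊕0 = 0
s2 (pos 2,3,6,7): 0⊕0⊕0⊕0 = 0
s4 (pos 4,5,6,7): 1⊕1⊕0⊕0 = 0
Syndrome s4…s1 = 000 → no error.
Read data bits from positions 3,5,6,7: 0100

0100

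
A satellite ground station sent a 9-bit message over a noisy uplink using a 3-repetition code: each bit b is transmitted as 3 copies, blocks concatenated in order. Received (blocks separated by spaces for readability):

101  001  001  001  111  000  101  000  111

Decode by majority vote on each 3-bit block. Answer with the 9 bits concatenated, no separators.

Block 1 (101): 2 ones → 1
Block 2 (001): 1 one → 0
Block 3 (001): 1 one → 0
Block 4 (001): 1 one → 0
Block 5 (111): 3 ones → 1
Block 6 (000): 0 ones → 0
Block 7 (101): 2 ones → 1
Block 8 (000): 0 ones → 0
Block 9 (111): 3 ones → 1

100010101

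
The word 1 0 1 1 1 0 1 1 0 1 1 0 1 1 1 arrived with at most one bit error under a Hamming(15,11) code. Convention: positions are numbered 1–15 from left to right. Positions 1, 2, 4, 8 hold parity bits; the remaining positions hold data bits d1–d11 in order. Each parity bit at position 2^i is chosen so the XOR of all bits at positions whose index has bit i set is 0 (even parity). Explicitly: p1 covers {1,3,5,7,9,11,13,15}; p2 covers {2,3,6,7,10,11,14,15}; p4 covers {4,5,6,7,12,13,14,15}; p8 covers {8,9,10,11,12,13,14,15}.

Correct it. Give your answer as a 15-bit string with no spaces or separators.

s1 (pos 1,3,5,7,9,11,13,15): 1⊕1⊕1⊕1⊕0⊕1⊕1⊕1 = 1
s2 (pos 2,3,6,7,10,11,14,15): 0⊕1⊕0⊕1⊕1⊕1⊕1⊕1 = 0
s4 (pos 4,5,6,7,12,13,14,15): 1⊕1⊕0⊕1⊕0⊕1⊕1⊕1 = 0
s8 (pos 8,9,10,11,12,13,14,15): 1⊕0⊕1⊕1⊕0⊕1⊕1⊕1 = 0
Syndrome s8…s1 = 0001 → error at position 1.
Flip position 1: 101110110110111 → 001110110110111

001110110110111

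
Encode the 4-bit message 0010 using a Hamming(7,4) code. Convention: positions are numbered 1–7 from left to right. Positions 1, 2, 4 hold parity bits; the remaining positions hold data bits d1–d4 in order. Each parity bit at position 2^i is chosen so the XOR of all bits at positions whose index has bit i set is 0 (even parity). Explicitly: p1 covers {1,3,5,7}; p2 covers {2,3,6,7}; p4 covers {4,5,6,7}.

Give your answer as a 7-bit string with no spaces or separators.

Place data at non-parity positions: p1 p2 0 p4 0 1 0
p1 (pos 1,3,5,7): XOR of data positions = 0⊕0⊕0 = 0
p2 (pos 2,3,6,7): XOR of data positions = 0⊕1⊕0 = 1
p4 (pos 4,5,6,7): XOR of data positions = 0⊕1⊕0 = 1
Codeword: 0101010

0101010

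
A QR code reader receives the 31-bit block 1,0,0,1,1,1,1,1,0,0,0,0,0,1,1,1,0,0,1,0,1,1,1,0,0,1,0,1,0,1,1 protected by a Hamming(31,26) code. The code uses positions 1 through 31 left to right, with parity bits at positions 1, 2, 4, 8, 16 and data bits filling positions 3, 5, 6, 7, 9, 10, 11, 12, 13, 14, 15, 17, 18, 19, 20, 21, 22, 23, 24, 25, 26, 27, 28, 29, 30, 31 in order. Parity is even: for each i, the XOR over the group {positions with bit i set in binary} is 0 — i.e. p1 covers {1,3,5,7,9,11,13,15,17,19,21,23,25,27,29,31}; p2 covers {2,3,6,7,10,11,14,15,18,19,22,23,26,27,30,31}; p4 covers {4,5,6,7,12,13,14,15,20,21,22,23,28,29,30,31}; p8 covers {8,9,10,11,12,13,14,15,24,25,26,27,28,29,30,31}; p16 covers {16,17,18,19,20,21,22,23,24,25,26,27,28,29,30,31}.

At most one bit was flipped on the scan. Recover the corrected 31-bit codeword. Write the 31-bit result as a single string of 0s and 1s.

s1 (pos 1,3,5,7,9,11,13,15,17,19,21,23,25,27,29,31): 1⊕0⊕1⊕1⊕0⊕0⊕0⊕1⊕0⊕1⊕1⊕1⊕0⊕0⊕0⊕1 = 0
s2 (pos 2,3,6,7,10,11,14,15,18,19,22,23,26,27,30,31): 0⊕0⊕1⊕1⊕0⊕0⊕1⊕1⊕0⊕1⊕1⊕1⊕1⊕0⊕1⊕1 = 0
s4 (pos 4,5,6,7,12,13,14,15,20,21,22,23,28,29,30,31): 1⊕1⊕1⊕1⊕0⊕0⊕1⊕1⊕0⊕1⊕1⊕1⊕1⊕0⊕1⊕1 = 0
s8 (pos 8,9,10,11,12,13,14,15,24,25,26,27,28,29,30,31): 1⊕0⊕0⊕0⊕0⊕0⊕1⊕1⊕0⊕0⊕1⊕0⊕1⊕0⊕1⊕1 = 1
s16 (pos 16,17,18,19,20,21,22,23,24,25,26,27,28,29,30,31): 1⊕0⊕0⊕1⊕0⊕1⊕1⊕1⊕0⊕0⊕1⊕0⊕1⊕0⊕1⊕1 = 1
Syndrome s16…s1 = 11000 → error at position 24.
Flip position 24: 1001111100000111001011100101011 → 1001111100000111001011110101011

1001111100000111001011110101011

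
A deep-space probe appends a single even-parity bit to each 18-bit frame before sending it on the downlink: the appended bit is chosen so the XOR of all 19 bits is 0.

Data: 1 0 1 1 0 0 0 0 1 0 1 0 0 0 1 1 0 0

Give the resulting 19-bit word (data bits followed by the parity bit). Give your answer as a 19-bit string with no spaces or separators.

1011000010100011001

XOR of the 18 data bits: 1⊕0⊕1⊕1⊕0⊕0⊕0⊕0⊕1⊕0⊕1⊕0⊕0⊕0⊕1⊕1⊕0⊕0 = 1
Parity bit = 1 (so all 19 bits XOR to 0).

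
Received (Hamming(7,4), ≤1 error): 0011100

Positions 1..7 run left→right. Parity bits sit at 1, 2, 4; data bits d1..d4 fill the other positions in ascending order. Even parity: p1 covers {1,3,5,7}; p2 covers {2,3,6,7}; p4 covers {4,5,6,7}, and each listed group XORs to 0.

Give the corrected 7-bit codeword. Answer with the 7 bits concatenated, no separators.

0111100

s1 (pos 1,3,5,7): 0⊕1⊕1⊕0 = 0
s2 (pos 2,3,6,7): 0⊕1⊕0⊕0 = 1
s4 (pos 4,5,6,7): 1⊕1⊕0⊕0 = 0
Syndrome s4…s1 = 010 → error at position 2.
Flip position 2: 0011100 → 0111100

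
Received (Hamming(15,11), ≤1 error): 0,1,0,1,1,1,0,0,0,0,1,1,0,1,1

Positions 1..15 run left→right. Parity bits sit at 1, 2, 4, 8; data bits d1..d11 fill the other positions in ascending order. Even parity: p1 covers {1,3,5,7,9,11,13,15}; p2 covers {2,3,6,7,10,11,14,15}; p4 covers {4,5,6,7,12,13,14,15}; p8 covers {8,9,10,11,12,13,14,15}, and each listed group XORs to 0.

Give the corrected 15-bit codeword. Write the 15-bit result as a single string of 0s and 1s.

s1 (pos 1,3,5,7,9,11,13,15): 0⊕0⊕1⊕0⊕0⊕1⊕0⊕1 = 1
s2 (pos 2,3,6,7,10,11,14,15): 1⊕0⊕1⊕0⊕0⊕1⊕1⊕1 = 1
s4 (pos 4,5,6,7,12,13,14,15): 1⊕1⊕1⊕0⊕1⊕0⊕1⊕1 = 0
s8 (pos 8,9,10,11,12,13,14,15): 0⊕0⊕0⊕1⊕1⊕0⊕1⊕1 = 0
Syndrome s8…s1 = 0011 → error at position 3.
Flip position 3: 010111000011011 → 011111000011011

011111000011011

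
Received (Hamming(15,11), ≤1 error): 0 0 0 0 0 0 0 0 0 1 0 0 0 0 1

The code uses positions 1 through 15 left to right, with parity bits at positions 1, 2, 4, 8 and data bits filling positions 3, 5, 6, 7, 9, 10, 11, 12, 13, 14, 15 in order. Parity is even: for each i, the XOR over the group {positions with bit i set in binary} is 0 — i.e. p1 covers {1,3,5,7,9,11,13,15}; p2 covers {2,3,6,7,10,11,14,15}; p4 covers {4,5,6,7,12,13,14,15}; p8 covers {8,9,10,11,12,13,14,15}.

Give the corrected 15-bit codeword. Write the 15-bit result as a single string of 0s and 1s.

000010000100001

s1 (pos 1,3,5,7,9,11,13,15): 0⊕0⊕0⊕0⊕0⊕0⊕0⊕1 = 1
s2 (pos 2,3,6,7,10,11,14,15): 0⊕0⊕0⊕0⊕1⊕0⊕0⊕1 = 0
s4 (pos 4,5,6,7,12,13,14,15): 0⊕0⊕0⊕0⊕0⊕0⊕0⊕1 = 1
s8 (pos 8,9,10,11,12,13,14,15): 0⊕0⊕1⊕0⊕0⊕0⊕0⊕1 = 0
Syndrome s8…s1 = 0101 → error at position 5.
Flip position 5: 000000000100001 → 000010000100001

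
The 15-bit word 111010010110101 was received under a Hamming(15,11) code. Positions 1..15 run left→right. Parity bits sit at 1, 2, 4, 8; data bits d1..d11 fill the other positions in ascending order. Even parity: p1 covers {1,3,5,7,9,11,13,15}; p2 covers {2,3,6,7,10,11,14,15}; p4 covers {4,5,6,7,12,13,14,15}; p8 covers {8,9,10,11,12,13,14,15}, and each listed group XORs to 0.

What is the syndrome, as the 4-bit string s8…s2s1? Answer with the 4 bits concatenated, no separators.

s1 (pos 1,3,5,7,9,11,13,15): 1⊕1⊕1⊕0⊕0⊕1⊕1⊕1 = 0
s2 (pos 2,3,6,7,10,11,14,15): 1⊕1⊕0⊕0⊕1⊕1⊕0⊕1 = 1
s4 (pos 4,5,6,7,12,13,14,15): 0⊕1⊕0⊕0⊕0⊕1⊕0⊕1 = 1
s8 (pos 8,9,10,11,12,13,14,15): 1⊕0⊕1⊕1⊕0⊕1⊕0⊕1 = 1
Syndrome s8…s1 = 1110 → error at position 14.

1110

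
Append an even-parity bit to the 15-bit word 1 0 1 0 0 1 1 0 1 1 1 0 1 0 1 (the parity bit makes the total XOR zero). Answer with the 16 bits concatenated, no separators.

XOR of the 15 data bits: 1⊕0⊕1⊕0⊕0⊕1⊕1⊕0⊕1⊕1⊕1⊕0⊕1⊕0⊕1 = 1
Parity bit = 1 (so all 16 bits XOR to 0).

1010011011101011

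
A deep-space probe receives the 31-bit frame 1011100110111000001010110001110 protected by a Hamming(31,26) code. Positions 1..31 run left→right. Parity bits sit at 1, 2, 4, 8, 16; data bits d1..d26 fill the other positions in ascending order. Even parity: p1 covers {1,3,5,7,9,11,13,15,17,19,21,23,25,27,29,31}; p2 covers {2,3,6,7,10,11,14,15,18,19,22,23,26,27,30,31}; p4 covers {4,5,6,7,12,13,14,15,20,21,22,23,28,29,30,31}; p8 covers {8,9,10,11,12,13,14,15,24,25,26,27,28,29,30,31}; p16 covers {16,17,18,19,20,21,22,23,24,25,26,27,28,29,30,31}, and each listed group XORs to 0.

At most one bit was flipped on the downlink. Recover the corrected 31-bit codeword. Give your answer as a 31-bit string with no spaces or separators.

s1 (pos 1,3,5,7,9,11,13,15,17,19,21,23,25,27,29,31): 1⊕1⊕1⊕0⊕1⊕1⊕1⊕0⊕0⊕1⊕1⊕1⊕0⊕0⊕1⊕0 = 0
s2 (pos 2,3,6,7,10,11,14,15,18,19,22,23,26,27,30,31): 0⊕1⊕0⊕0⊕0⊕1⊕0⊕0⊕0⊕1⊕0⊕1⊕0⊕0⊕1⊕0 = 1
s4 (pos 4,5,6,7,12,13,14,15,20,21,22,23,28,29,30,31): 1⊕1⊕0⊕0⊕1⊕1⊕0⊕0⊕0⊕1⊕0⊕1⊕1⊕1⊕1⊕0 = 1
s8 (pos 8,9,10,11,12,13,14,15,24,25,26,27,28,29,30,31): 1⊕1⊕0⊕1⊕1⊕1⊕0⊕0⊕1⊕0⊕0⊕0⊕1⊕1⊕1⊕0 = 1
s16 (pos 16,17,18,19,20,21,22,23,24,25,26,27,28,29,30,31): 0⊕0⊕0⊕1⊕0⊕1⊕0⊕1⊕1⊕0⊕0⊕0⊕1⊕1⊕1⊕0 = 1
Syndrome s16…s1 = 11110 → error at position 30.
Flip position 30: 1011100110111000001010110001110 → 1011100110111000001010110001100

1011100110111000001010110001100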